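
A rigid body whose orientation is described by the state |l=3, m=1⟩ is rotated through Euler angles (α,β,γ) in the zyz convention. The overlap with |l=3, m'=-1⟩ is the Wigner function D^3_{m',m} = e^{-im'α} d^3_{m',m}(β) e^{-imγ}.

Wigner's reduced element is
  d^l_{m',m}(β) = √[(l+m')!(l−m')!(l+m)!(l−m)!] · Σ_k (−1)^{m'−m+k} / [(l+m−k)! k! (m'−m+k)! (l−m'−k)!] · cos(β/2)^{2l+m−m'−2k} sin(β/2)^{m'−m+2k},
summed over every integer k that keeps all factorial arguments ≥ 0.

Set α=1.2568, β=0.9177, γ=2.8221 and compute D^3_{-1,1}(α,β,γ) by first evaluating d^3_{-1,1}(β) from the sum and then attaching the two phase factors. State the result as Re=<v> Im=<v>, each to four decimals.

Re=0.0029 Im=-0.5206

First d^3_{-1,1}(β=0.9177), then the phase factors e^{-i(-1)α} and e^{-i(1)γ}:
Half-angle: c=0.896562, s=0.442917. N=√(2·24·24·2)=48.000000
k: max(0,(1)−(-1))=2 … min(3+(1),3−(-1))=4
  k=2: (−1)^0·48.0000/(8)·0.8966^4·0.4429^2 = +0.760534
  k=3: (−1)^1·48.0000/(6)·0.8966^2·0.4429^4 = -0.247481
  k=4: (−1)^2·48.0000/(48)·0.8966^0·0.4429^6 = +0.007550
d^3_{-1,1}(0.9177) = +0.760534 -0.247481 +0.007550 = +0.520603
Attach z-rotation phases: D = e^{-i(-1)(1.2568)}·(+0.520603)·e^{-i(1)(2.8221)} = +0.002861-0.520595i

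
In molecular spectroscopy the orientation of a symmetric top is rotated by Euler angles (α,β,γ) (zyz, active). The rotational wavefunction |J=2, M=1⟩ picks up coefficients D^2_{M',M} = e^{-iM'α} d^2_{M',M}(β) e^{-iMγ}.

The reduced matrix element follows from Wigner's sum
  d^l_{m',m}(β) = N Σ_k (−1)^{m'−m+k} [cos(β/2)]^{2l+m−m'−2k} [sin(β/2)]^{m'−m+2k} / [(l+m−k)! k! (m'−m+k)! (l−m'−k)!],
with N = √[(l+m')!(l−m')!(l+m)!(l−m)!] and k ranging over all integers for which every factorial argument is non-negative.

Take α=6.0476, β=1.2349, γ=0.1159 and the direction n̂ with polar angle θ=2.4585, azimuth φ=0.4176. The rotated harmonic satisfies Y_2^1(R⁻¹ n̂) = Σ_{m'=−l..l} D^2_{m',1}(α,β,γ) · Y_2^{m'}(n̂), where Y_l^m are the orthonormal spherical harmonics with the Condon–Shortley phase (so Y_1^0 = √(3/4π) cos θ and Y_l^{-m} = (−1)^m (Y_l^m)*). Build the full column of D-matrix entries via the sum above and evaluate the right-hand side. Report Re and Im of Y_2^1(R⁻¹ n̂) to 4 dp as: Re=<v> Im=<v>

Need the full column D^2_{m',1} for m'=−2..2 at α=6.0476, β=1.2349, γ=0.1159.
cos(β/2)=0.815357, sin(β/2)=0.578958
d^2_{-2,1}: single k=3 term ⇒ +0.316460;  D = +0.263474-0.175295i
d^2_{-1,1}: k∈[2..3] ⇒ +0.668515 -0.112354 = +0.556161;  D = +0.522159-0.191482i
d^2_{0,1}: k∈[1..2] ⇒ +0.768717 -0.387583 = +0.381135;  D = +0.378578-0.044075i
d^2_{1,1}: k∈[0..1] ⇒ +0.441969 -0.668515 = -0.226546;  D = -0.224925-0.027050i
d^2_{2,1}: single k=0 term ⇒ -0.627655;  D = -0.588460-0.218326i
Y_2^{m'}(θ=2.4585,φ=0.4176) and Σ D·Y over m':
  (+0.2635-0.1753i)·(+0.1033-0.1141i)  (+0.5222-0.1915i)·(-0.3457+0.1534i)  (+0.3786-0.0441i)·(+0.2538+0.0000i)  (-0.2249-0.0270i)·(+0.3457+0.1534i)  (-0.5885-0.2183i)·(+0.1033+0.1141i)
Y_2^1(R⁻¹ n̂) = -0.157316-0.046602i

Re=-0.1573 Im=-0.0466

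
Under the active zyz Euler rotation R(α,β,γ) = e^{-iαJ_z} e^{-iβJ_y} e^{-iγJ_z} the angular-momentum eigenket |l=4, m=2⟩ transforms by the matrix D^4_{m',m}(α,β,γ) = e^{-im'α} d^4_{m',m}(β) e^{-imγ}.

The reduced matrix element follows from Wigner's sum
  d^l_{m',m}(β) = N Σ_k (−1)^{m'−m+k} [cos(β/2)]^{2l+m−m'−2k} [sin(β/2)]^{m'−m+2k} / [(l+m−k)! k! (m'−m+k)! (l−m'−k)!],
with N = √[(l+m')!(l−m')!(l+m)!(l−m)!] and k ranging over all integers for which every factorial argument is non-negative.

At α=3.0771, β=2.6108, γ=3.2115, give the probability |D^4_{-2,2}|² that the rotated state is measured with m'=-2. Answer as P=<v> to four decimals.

P=0.0216

D^4_{-2,2}(3.0771,2.6108,3.2115) = e^{-i·-2·3.0771}·d^4_{-2,2}(2.6108)·e^{-i·2·3.2115}. Compute d first:
With c≡cos(β/2)=0.262292 and s≡sin(β/2)=0.964989, N=[2·720·720·2]^{1/2}=1440.000000
The bounds max(0,m−m')=4 and min(l+m,l−m')=6 give 3 terms
  k=4: (−1)^0·1440.0000/(96)·0.2623^4·0.9650^4 = +0.061563
  k=5: (−1)^1·1440.0000/(120)·0.2623^2·0.9650^6 = -0.666628
  k=6: (−1)^2·1440.0000/(1440)·0.2623^0·0.9650^8 = +0.751930
d^4_{-2,2}(2.6108) = +0.061563 -0.666628 +0.751930 = +0.146865
|D^4_{-2,2}|² = |d^4_{-2,2}(β)|² = (+0.146865)² = 0.021569 (the z-rotation phases have unit modulus)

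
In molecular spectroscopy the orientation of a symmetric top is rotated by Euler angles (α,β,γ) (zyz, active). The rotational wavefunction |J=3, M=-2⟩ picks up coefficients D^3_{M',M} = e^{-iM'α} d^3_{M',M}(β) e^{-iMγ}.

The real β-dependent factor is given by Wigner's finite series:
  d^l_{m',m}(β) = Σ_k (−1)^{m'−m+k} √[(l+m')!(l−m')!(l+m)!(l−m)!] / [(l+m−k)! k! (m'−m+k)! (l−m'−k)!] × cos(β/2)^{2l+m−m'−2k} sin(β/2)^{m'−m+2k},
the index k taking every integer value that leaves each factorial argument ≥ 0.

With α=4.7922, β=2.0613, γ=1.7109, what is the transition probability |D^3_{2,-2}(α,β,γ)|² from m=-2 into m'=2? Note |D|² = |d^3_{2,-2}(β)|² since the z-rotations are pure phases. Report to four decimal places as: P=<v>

First d^3_{2,-2}(β=2.0613), then the phase factors e^{-i(2)α} and e^{-i(-2)γ}:
Half-angle: c=0.514261, s=0.857633. N=√(120·1·1·120)=120.000000
The bounds max(0,m−m')=0 and min(l+m,l−m')=1 give 2 terms
  k=0: (−1)^4·120.0000/(24)·0.5143^2·0.8576^4 = +0.715393
  k=1: (−1)^5·120.0000/(120)·0.5143^0·0.8576^6 = -0.397933
d^3_{2,-2}(2.0613) = +0.715393 -0.397933 = +0.317460
|D^3_{2,-2}|² = |d^3_{2,-2}(β)|² = (+0.317460)² = 0.100781 (the z-rotation phases have unit modulus)

P=0.1008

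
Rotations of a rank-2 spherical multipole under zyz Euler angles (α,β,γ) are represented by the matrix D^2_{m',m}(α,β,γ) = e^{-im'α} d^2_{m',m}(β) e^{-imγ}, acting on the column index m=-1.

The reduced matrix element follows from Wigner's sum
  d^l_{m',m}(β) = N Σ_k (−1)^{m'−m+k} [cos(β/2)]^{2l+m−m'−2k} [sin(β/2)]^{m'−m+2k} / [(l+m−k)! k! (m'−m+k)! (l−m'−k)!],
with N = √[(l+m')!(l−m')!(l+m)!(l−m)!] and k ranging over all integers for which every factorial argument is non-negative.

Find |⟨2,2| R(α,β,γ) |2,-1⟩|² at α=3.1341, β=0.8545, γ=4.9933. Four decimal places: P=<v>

Split into d^2_{2,-1}(β=0.8545) × two z-phases.
c=cos(0.8545/2)=0.910109, s=sin(0.8545/2)=0.414370; N=√[24·1·1·6]=12.000000
k: max(0,(-1)−(2))=0 … min(2+(-1),2−(2))=0
  k=0: (−1)^3·12.0000/(6)·0.9101^1·0.4144^3 = -0.129505
d^2_{2,-1}(0.8545) = -0.129505
|D^2_{2,-1}|² = |d^2_{2,-1}(β)|² = (-0.129505)² = 0.016772 (the z-rotation phases have unit modulus)

P=0.0168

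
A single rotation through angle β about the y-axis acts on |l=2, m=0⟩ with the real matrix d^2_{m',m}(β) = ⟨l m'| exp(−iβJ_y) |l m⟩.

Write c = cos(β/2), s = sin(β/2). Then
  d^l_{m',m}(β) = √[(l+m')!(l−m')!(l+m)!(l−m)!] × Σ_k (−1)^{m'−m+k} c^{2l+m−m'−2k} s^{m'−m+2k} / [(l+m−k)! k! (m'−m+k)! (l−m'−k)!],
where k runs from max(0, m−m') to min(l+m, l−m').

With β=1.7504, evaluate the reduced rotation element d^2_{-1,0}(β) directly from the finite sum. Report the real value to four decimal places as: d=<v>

d=-0.2153

d^2_{-1,0}(β=1.7504) via Wigner's sum:
Half-angle: c=0.640843, s=0.767672. N=√(1·6·2·2)=4.898979
k: max(0,(0)−(-1))=1 … min(2+(0),2−(-1))=2
  k=1: (−1)^0·4.8990/(2)·0.6408^3·0.7677^1 = +0.494888
  k=2: (−1)^1·4.8990/(2)·0.6408^1·0.7677^3 = -0.710157
d^2_{-1,0}(1.7504) = +0.494888 -0.710157 = -0.215269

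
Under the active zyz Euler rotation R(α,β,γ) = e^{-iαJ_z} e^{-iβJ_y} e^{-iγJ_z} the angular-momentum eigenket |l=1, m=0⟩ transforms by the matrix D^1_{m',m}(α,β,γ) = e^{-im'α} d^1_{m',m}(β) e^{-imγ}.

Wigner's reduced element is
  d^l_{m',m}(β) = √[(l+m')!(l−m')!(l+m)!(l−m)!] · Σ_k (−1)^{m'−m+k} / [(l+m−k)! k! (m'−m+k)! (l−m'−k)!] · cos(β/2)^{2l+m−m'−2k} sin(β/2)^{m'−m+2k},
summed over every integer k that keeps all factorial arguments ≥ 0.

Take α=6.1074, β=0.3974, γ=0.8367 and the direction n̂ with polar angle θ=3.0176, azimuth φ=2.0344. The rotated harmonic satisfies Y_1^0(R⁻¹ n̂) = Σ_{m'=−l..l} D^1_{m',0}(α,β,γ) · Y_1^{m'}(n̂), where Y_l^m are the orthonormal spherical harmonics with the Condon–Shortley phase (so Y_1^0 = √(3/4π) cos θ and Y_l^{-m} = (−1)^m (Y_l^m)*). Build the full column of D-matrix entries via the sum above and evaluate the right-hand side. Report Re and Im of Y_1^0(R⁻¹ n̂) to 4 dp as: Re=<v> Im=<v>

Re=-0.4610 Im=0.0000

Need the full column D^1_{m',0} for m'=−1..1 at α=6.1074, β=0.3974, γ=0.8367.
cos(β/2)=0.980324, sin(β/2)=0.197395
d^1_{-1,0}: single k=1 term ⇒ +0.273666;  D = +0.269449-0.047859i
d^1_{0,0}: k∈[0..1] ⇒ +0.961035 -0.038965 = +0.922070;  D = +0.922070+0.000000i
d^1_{1,0}: single k=0 term ⇒ -0.273666;  D = -0.269449-0.047859i
Y_1^{m'}(θ=3.0176,φ=2.0344) and Σ D·Y over m':
  (+0.2694-0.0479i)·(-0.0191-0.0382i)  (+0.9221+0.0000i)·(-0.4849+0.0000i)  (-0.2694-0.0479i)·(+0.0191-0.0382i)
Y_1^0(R⁻¹ n̂) = -0.461022+0.000000i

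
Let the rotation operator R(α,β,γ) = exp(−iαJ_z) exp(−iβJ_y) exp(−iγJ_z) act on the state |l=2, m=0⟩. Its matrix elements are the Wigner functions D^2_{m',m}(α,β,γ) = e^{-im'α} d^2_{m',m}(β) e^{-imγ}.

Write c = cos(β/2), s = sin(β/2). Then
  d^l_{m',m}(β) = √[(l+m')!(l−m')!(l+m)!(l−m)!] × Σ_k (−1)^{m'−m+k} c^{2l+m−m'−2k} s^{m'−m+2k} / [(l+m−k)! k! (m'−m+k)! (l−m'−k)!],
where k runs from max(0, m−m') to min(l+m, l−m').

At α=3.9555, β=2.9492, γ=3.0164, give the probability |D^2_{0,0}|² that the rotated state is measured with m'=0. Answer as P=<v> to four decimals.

P=0.8933

Split into d^2_{0,0}(β=2.9492) × two z-phases.
Half-angle: c=0.096048, s=0.995377. N=√(2·2·2·2)=4.000000
k∈{0,1,2} keeps every argument non-negative
  k=0: (−1)^0·4.0000/(4)·0.0960^4·0.9954^0 = +0.000085
  k=1: (−1)^1·4.0000/(1)·0.0960^2·0.9954^2 = -0.036560
  k=2: (−1)^2·4.0000/(4)·0.0960^0·0.9954^4 = +0.981635
d^2_{0,0}(2.9492) = +0.000085 -0.036560 +0.981635 = +0.945159
|D^2_{0,0}|² = |d^2_{0,0}(β)|² = (+0.945159)² = 0.893326 (the z-rotation phases have unit modulus)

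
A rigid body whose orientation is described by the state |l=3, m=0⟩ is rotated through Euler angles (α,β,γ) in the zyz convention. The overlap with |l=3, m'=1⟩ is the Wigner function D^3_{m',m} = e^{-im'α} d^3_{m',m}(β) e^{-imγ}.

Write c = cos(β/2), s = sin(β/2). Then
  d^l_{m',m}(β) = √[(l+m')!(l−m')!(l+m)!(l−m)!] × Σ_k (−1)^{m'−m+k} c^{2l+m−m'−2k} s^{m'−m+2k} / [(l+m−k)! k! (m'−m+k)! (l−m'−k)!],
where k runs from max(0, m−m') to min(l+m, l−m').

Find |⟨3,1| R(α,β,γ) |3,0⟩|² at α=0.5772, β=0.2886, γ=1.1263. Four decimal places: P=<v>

P=0.1963

First d^3_{1,0}(β=0.2886), then the phase factors e^{-i(1)α} and e^{-i(0)γ}:
Half-angle: c=0.989607, s=0.143800. N=√(24·2·6·6)=41.569219
Admissible k: 0..2 (factorial args all ≥0)
  k=0: (−1)^1·41.5692/(12)·0.9896^5·0.1438^1 = -0.472783
  k=1: (−1)^2·41.5692/(4)·0.9896^3·0.1438^3 = +0.029948
  k=2: (−1)^3·41.5692/(12)·0.9896^1·0.1438^5 = -0.000211
d^3_{1,0}(0.2886) = -0.472783 +0.029948 -0.000211 = -0.443046
|D^3_{1,0}|² = |d^3_{1,0}(β)|² = (-0.443046)² = 0.196289 (the z-rotation phases have unit modulus)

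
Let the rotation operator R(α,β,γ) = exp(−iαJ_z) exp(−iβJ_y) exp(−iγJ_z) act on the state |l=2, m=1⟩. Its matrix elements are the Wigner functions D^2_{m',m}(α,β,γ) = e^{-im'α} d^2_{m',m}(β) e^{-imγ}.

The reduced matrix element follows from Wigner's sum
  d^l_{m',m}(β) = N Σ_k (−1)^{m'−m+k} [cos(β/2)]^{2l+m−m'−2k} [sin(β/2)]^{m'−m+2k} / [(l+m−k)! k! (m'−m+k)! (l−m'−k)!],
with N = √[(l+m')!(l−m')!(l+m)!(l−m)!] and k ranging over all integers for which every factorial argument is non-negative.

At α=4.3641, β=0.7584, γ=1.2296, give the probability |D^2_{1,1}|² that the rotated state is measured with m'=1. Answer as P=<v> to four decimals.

P=0.1521

Split into d^2_{1,1}(β=0.7584) × two z-phases.
Half-angle: c=0.928961, s=0.370177. N=√(6·1·6·1)=6.000000
k∈{0,1} keeps every argument non-negative
  k=0: (−1)^0·6.0000/(6)·0.9290^4·0.3702^0 = +0.744715
  k=1: (−1)^1·6.0000/(2)·0.9290^2·0.3702^2 = -0.354761
d^2_{1,1}(0.7584) = +0.744715 -0.354761 = +0.389954
|D^2_{1,1}|² = |d^2_{1,1}(β)|² = (+0.389954)² = 0.152064 (the z-rotation phases have unit modulus)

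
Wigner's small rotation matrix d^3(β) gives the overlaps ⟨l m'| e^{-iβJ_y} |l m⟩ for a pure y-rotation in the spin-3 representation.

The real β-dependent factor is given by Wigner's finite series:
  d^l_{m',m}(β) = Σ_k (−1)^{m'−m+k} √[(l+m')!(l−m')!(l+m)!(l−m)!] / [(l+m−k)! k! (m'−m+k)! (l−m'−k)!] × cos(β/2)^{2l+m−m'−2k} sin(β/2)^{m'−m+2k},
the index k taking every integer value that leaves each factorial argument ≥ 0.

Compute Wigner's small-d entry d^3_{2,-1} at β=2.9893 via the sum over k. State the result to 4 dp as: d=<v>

d^3_{2,-1}(β=2.9893) via Wigner's sum:
Half-angle: c=0.076073, s=0.997102. N=√(120·1·2·24)=75.894664
The bounds max(0,m−m')=0 and min(l+m,l−m')=1 give 2 terms
  k=0: (−1)^3·75.8947/(12)·0.0761^3·0.9971^3 = -0.002760
  k=1: (−1)^4·75.8947/(24)·0.0761^1·0.9971^5 = +0.237098
d^3_{2,-1}(2.9893) = -0.002760 +0.237098 = +0.234338

d=0.2343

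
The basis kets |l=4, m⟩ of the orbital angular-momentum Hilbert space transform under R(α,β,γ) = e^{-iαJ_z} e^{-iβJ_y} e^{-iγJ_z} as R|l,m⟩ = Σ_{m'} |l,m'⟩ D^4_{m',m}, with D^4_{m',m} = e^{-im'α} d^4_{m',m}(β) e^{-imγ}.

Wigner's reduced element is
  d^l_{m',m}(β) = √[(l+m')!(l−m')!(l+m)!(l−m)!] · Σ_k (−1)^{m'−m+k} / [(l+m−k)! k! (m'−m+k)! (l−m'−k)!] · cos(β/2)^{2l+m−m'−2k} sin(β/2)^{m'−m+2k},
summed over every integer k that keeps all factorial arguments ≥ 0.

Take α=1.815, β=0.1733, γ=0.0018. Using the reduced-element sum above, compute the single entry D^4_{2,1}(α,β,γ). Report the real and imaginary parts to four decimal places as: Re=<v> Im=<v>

Re=0.3037 Im=-0.1621

First d^4_{2,1}(β=0.1733), then the phase factors e^{-i(2)α} and e^{-i(1)γ}:
With c≡cos(β/2)=0.996248 and s≡sin(β/2)=0.086542, N=[720·2·120·6]^{1/2}=1018.233765
k∈{0,1,2} keeps every argument non-negative
  k=0: (−1)^1·1018.2338/(240)·0.9962^7·0.0865^1 = -0.357630
  k=1: (−1)^2·1018.2338/(48)·0.9962^5·0.0865^3 = +0.013493
  k=2: (−1)^3·1018.2338/(72)·0.9962^3·0.0865^5 = -0.000068
d^4_{2,1}(0.1733) = -0.357630 +0.013493 -0.000068 = -0.344205
Attach z-rotation phases: D = e^{-i(2)(1.815)}·(-0.344205)·e^{-i(1)(0.0018)} = +0.303670-0.162055i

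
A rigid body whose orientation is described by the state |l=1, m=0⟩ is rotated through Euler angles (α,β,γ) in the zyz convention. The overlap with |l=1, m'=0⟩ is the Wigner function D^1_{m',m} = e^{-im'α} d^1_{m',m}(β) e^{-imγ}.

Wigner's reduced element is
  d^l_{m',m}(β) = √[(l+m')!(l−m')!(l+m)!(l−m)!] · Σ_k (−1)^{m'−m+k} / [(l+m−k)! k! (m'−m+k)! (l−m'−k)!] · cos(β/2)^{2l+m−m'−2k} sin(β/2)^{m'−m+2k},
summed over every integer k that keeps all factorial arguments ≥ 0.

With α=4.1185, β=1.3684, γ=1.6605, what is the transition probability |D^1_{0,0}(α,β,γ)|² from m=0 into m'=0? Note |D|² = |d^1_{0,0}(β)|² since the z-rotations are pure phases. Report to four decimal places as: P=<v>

P=0.0404

D^1_{0,0}(4.1185,1.3684,1.6605) = e^{-i·0·4.1185}·d^1_{0,0}(1.3684)·e^{-i·0·1.6605}. Compute d first:
c=cos(1.3684/2)=0.774925, s=sin(1.3684/2)=0.632053; N=√[1·1·1·1]=1.000000
k: max(0,(0)−(0))=0 … min(1+(0),1−(0))=1
  k=0: (−1)^0·1.0000/(1)·0.7749^2·0.6321^0 = +0.600509
  k=1: (−1)^1·1.0000/(1)·0.7749^0·0.6321^2 = -0.399491
d^1_{0,0}(1.3684) = +0.600509 -0.399491 = +0.201017
|D^1_{0,0}|² = |d^1_{0,0}(β)|² = (+0.201017)² = 0.040408 (the z-rotation phases have unit modulus)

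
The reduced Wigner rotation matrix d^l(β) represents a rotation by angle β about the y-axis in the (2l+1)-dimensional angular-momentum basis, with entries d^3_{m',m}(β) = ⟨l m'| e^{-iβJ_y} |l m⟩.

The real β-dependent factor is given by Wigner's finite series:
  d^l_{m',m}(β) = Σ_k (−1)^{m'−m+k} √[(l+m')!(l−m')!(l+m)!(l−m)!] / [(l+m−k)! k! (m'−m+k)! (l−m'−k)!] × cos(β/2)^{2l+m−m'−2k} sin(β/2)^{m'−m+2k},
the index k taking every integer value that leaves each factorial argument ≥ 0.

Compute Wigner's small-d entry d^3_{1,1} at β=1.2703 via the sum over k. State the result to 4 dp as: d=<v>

d=-0.4286

d^3_{1,1}(β=1.2703) via Wigner's sum:
Half-angle: c=0.804983, s=0.593298. N=√(24·2·24·2)=48.000000
k: max(0,(1)−(1))=0 … min(3+(1),3−(1))=2
  k=0: (−1)^0·48.0000/(48)·0.8050^6·0.5933^0 = +0.272094
  k=1: (−1)^1·48.0000/(6)·0.8050^4·0.5933^2 = -1.182449
  k=2: (−1)^2·48.0000/(8)·0.8050^2·0.5933^4 = +0.481744
d^3_{1,1}(1.2703) = +0.272094 -1.182449 +0.481744 = -0.428610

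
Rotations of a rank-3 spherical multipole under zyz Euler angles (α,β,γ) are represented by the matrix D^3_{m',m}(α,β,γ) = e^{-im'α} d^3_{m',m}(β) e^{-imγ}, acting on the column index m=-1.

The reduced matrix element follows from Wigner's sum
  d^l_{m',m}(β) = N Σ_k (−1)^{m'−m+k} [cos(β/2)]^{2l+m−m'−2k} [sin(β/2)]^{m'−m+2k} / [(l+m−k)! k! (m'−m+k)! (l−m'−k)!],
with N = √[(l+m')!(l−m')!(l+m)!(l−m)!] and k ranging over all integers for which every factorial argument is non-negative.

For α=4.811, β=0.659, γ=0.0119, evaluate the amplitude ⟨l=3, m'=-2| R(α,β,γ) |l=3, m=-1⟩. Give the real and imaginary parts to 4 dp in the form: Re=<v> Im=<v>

Re=-0.5816 Im=-0.1234

D^3_{-2,-1}(4.811,0.659,0.0119) = e^{-i·-2·4.811}·d^3_{-2,-1}(0.659)·e^{-i·-1·0.0119}. Compute d first:
Half-angle: c=0.946204, s=0.323570. N=√(1·120·2·24)=75.894664
k∈{1,2} keeps every argument non-negative
  k=1: (−1)^0·75.8947/(24)·0.9462^5·0.3236^1 = +0.776055
  k=2: (−1)^1·75.8947/(12)·0.9462^3·0.3236^3 = -0.181505
d^3_{-2,-1}(0.659) = +0.776055 -0.181505 = +0.594550
D = (-0.980615-0.195946i)·(+0.594550)·(+0.999929+0.011900i) = -0.581597-0.123429i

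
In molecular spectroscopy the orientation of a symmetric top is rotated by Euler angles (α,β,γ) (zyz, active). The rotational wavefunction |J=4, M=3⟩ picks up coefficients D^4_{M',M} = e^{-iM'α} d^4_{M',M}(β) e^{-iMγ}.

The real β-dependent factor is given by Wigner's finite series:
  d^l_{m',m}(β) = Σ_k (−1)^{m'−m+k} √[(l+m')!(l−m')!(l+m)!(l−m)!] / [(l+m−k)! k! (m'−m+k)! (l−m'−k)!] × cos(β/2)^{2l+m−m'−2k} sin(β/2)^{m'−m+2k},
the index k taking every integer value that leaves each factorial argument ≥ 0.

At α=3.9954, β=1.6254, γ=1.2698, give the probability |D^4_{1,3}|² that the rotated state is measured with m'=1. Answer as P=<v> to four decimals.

Split into d^4_{1,3}(β=1.6254) × two z-phases.
With c≡cos(β/2)=0.687540 and s≡sin(β/2)=0.726146, N=[120·6·5040·1]^{1/2}=1904.940944
Admissible k: 2..3 (factorial args all ≥0)
  k=2: (−1)^0·1904.9409/(240)·0.6875^6·0.7261^2 = +0.442087
  k=3: (−1)^1·1904.9409/(144)·0.6875^4·0.7261^4 = -0.821879
d^4_{1,3}(1.6254) = +0.442087 -0.821879 = -0.379792
|D^4_{1,3}|² = |d^4_{1,3}(β)|² = (-0.379792)² = 0.144242 (the z-rotation phases have unit modulus)

P=0.1442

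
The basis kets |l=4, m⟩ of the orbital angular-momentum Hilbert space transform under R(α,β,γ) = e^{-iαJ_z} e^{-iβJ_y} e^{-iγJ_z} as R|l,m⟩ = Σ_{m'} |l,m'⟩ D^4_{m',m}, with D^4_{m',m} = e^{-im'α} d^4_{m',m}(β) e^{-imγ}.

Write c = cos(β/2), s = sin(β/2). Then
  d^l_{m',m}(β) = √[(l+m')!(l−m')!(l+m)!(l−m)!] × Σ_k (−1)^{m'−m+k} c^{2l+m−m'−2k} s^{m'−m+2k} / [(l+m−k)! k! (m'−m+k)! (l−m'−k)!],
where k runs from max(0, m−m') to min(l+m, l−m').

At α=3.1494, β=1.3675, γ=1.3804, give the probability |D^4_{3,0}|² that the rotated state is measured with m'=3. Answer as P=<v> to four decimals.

P=0.0787

Split into d^4_{3,0}(β=1.3675) × two z-phases.
With c≡cos(β/2)=0.775209 and s≡sin(β/2)=0.631704, N=[5040·1·24·24]^{1/2}=1703.830978
k∈{0,1} keeps every argument non-negative
  k=0: (−1)^3·1703.8310/(144)·0.7752^5·0.6317^3 = -0.835027
  k=1: (−1)^4·1703.8310/(144)·0.7752^3·0.6317^5 = +0.554486
d^4_{3,0}(1.3675) = -0.835027 +0.554486 = -0.280541
|D^4_{3,0}|² = |d^4_{3,0}(β)|² = (-0.280541)² = 0.078703 (the z-rotation phases have unit modulus)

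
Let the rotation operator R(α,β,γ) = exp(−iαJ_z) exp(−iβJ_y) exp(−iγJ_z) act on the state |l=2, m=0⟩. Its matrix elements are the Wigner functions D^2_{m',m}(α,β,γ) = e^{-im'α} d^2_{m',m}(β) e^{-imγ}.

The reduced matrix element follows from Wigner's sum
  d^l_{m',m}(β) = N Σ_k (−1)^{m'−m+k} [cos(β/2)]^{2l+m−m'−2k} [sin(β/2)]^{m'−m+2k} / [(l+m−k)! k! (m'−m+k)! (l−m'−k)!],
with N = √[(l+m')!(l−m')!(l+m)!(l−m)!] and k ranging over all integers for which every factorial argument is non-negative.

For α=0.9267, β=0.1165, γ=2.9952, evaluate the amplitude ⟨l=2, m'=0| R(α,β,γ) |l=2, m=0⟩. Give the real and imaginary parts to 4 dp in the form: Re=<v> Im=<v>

First d^2_{0,0}(β=0.1165), then the phase factors e^{-i(0)α} and e^{-i(0)γ}:
With c≡cos(β/2)=0.998304 and s≡sin(β/2)=0.058217, N=[2·2·2·2]^{1/2}=4.000000
k∈{0,1,2} keeps every argument non-negative
  k=0: (−1)^0·4.0000/(4)·0.9983^4·0.0582^0 = +0.993233
  k=1: (−1)^1·4.0000/(1)·0.9983^2·0.0582^2 = -0.013511
  k=2: (−1)^2·4.0000/(4)·0.9983^0·0.0582^4 = +0.000011
d^2_{0,0}(0.1165) = +0.993233 -0.013511 +0.000011 = +0.979734
D = (+1.000000+0.000000i)·(+0.979734)·(+1.000000+0.000000i) = +0.979734+0.000000i

Re=0.9797 Im=0.0000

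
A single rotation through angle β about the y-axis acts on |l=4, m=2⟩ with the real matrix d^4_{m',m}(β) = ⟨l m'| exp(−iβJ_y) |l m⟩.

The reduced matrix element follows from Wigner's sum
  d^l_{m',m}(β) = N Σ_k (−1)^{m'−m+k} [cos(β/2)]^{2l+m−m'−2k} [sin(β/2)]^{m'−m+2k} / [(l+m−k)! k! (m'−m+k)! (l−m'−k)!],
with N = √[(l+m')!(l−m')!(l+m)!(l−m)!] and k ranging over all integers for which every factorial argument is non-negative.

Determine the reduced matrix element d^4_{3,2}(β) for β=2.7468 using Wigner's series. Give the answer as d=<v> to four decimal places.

d=0.0030

d^4_{3,2}(β=2.7468) via Wigner's sum:
With c≡cos(β/2)=0.196117 and s≡sin(β/2)=0.980581, N=[5040·1·720·2]^{1/2}=2693.993318
The bounds max(0,m−m')=0 and min(l+m,l−m')=1 give 2 terms
  k=0: (−1)^1·2693.9933/(720)·0.1961^7·0.9806^1 = -0.000041
  k=1: (−1)^2·2693.9933/(240)·0.1961^5·0.9806^3 = +0.003071
d^4_{3,2}(2.7468) = -0.000041 +0.003071 = +0.003030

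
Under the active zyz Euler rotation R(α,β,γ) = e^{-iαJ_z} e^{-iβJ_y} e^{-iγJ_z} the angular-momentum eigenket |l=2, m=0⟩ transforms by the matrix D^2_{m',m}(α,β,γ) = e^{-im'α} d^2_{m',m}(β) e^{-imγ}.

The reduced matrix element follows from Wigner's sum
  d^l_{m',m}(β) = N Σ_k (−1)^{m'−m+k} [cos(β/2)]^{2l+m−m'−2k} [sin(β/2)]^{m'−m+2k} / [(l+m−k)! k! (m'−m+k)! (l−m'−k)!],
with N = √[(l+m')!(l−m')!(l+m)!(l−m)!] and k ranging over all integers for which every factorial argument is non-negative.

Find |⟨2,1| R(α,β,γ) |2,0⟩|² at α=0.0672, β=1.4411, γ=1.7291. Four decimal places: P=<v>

Split into d^2_{1,0}(β=1.4411) × two z-phases.
Half-angle: c=0.751443, s=0.659798. N=√(6·1·2·2)=4.898979
The bounds max(0,m−m')=0 and min(l+m,l−m')=1 give 2 terms
  k=0: (−1)^1·4.8990/(2)·0.7514^3·0.6598^1 = -0.685764
  k=1: (−1)^2·4.8990/(2)·0.7514^1·0.6598^3 = +0.528694
d^2_{1,0}(1.4411) = -0.685764 +0.528694 = -0.157070
|D^2_{1,0}|² = |d^2_{1,0}(β)|² = (-0.157070)² = 0.024671 (the z-rotation phases have unit modulus)

P=0.0247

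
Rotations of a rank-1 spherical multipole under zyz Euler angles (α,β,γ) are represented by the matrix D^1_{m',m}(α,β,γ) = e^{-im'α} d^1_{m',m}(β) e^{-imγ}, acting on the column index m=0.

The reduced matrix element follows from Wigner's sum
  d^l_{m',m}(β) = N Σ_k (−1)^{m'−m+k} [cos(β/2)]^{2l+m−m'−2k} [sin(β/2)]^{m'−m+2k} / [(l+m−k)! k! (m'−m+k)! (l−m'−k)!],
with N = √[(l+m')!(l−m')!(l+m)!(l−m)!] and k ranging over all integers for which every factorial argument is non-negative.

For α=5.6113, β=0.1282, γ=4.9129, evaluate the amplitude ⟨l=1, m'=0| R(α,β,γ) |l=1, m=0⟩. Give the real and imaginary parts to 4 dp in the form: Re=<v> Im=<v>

First d^1_{0,0}(β=0.1282), then the phase factors e^{-i(0)α} and e^{-i(0)γ}:
With c≡cos(β/2)=0.997946 and s≡sin(β/2)=0.064056, N=[1·1·1·1]^{1/2}=1.000000
The bounds max(0,m−m')=0 and min(l+m,l−m')=1 give 2 terms
  k=0: (−1)^0·1.0000/(1)·0.9979^2·0.0641^0 = +0.995897
  k=1: (−1)^1·1.0000/(1)·0.9979^0·0.0641^2 = -0.004103
d^1_{0,0}(0.1282) = +0.995897 -0.004103 = +0.991794
D = (+1.000000+0.000000i)·(+0.991794)·(+1.000000+0.000000i) = +0.991794+0.000000i

Re=0.9918 Im=0.0000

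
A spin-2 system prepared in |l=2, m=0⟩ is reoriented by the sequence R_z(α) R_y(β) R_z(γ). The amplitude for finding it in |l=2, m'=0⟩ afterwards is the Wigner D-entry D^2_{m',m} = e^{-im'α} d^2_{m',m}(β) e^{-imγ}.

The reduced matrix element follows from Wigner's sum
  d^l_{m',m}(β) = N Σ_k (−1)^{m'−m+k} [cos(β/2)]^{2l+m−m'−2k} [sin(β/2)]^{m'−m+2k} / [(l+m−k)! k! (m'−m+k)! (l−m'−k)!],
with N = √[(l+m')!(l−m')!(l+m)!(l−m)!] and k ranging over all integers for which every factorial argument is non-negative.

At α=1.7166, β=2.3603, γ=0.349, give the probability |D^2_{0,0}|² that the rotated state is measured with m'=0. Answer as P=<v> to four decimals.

P=0.0656

D^2_{0,0}(1.7166,2.3603,0.349) = e^{-i·0·1.7166}·d^2_{0,0}(2.3603)·e^{-i·0·0.349}. Compute d first:
With c≡cos(β/2)=0.380786 and s≡sin(β/2)=0.924663, N=[2·2·2·2]^{1/2}=4.000000
The bounds max(0,m−m')=0 and min(l+m,l−m')=2 give 3 terms
  k=0: (−1)^0·4.0000/(4)·0.3808^4·0.9247^0 = +0.021024
  k=1: (−1)^1·4.0000/(1)·0.3808^2·0.9247^2 = -0.495895
  k=2: (−1)^2·4.0000/(4)·0.3808^0·0.9247^4 = +0.731028
d^2_{0,0}(2.3603) = +0.021024 -0.495895 +0.731028 = +0.256158
|D^2_{0,0}|² = |d^2_{0,0}(β)|² = (+0.256158)² = 0.065617 (the z-rotation phases have unit modulus)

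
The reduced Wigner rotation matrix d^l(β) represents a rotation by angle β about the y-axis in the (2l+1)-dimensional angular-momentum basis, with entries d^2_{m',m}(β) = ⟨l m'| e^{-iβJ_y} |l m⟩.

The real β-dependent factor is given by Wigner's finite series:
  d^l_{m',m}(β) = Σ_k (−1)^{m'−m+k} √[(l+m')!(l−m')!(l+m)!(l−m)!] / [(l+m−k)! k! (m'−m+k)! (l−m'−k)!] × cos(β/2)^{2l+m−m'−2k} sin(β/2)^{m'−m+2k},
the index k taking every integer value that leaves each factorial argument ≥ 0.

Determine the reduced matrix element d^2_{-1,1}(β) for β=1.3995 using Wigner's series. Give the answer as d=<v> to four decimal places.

d=0.5562

d^2_{-1,1}(β=1.3995) via Wigner's sum:
With c≡cos(β/2)=0.765003 and s≡sin(β/2)=0.644026, N=[1·6·6·1]^{1/2}=6.000000
The bounds max(0,m−m')=2 and min(l+m,l−m')=3 give 2 terms
  k=2: (−1)^0·6.0000/(2)·0.7650^2·0.6440^2 = +0.728208
  k=3: (−1)^1·6.0000/(6)·0.7650^0·0.6440^4 = -0.172034
d^2_{-1,1}(1.3995) = +0.728208 -0.172034 = +0.556173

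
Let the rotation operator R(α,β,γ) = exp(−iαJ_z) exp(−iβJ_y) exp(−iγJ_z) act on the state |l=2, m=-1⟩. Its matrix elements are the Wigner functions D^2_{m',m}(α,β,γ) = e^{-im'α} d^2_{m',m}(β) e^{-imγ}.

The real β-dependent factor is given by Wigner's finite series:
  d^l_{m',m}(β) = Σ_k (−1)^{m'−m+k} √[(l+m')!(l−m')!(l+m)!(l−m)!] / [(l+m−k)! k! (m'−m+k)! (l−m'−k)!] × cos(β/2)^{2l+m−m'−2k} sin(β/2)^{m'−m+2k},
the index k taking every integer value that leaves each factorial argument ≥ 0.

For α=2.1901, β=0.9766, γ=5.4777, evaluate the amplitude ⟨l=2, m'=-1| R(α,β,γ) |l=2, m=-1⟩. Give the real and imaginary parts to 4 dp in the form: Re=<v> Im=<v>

Re=0.0173 Im=0.0917

Split into d^2_{-1,-1}(β=0.9766) × two z-phases.
c=cos(0.9766/2)=0.883132, s=sin(0.9766/2)=0.469125; N=√[1·6·1·6]=6.000000
k∈{0,1} keeps every argument non-negative
  k=0: (−1)^0·6.0000/(6)·0.8831^4·0.4691^0 = +0.608278
  k=1: (−1)^1·6.0000/(2)·0.8831^2·0.4691^2 = -0.514932
d^2_{-1,-1}(0.9766) = +0.608278 -0.514932 = +0.093346
Phases: e^{-i·(-1)·2.1901}=-0.580468+0.814283i, e^{-i·(-1)·5.4777}=+0.692761-0.721167i ⇒ D=+0.017279+0.091733i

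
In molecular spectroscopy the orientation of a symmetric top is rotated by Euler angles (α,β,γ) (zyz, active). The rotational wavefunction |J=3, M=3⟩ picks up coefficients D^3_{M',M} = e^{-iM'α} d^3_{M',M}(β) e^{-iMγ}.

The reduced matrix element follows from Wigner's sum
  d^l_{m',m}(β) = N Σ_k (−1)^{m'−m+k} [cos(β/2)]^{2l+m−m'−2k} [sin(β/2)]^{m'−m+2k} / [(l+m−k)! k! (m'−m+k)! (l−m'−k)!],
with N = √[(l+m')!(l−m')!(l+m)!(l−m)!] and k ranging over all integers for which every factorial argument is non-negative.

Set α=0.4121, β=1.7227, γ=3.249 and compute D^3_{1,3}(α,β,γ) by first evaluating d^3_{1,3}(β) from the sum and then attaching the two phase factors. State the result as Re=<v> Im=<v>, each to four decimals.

Re=-0.2980 Im=0.2690

Split into d^3_{1,3}(β=1.7227) × two z-phases.
Half-angle: c=0.651414, s=0.758723. N=√(24·2·720·1)=185.903201
The bounds max(0,m−m')=2 and min(l+m,l−m')=2 give 1 term
  k=2: (−1)^0·185.9032/(48)·0.6514^4·0.7587^2 = +0.401457
d^3_{1,3}(1.7227) = +0.401457
D = (+0.916282-0.400534i)·(+0.401457)·(-0.948534+0.316675i) = -0.297996+0.269010i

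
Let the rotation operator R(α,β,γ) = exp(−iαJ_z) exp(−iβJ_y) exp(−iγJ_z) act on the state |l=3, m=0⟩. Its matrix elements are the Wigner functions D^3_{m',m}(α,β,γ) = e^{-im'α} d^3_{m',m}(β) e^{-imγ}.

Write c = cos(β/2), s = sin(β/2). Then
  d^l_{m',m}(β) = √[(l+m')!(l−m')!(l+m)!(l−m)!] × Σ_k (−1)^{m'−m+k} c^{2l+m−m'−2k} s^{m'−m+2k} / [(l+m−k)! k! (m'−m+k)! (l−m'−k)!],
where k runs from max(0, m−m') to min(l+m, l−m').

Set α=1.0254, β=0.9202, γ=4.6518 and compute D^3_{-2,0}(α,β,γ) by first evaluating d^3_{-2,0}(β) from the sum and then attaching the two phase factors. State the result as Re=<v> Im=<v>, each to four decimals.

Re=-0.2425 Im=0.4658

D^3_{-2,0}(1.0254,0.9202,4.6518) = e^{-i·-2·1.0254}·d^3_{-2,0}(0.9202)·e^{-i·0·4.6518}. Compute d first:
Half-angle: c=0.896008, s=0.444038. N=√(1·120·6·6)=65.726707
k: max(0,(0)−(-2))=2 … min(3+(0),3−(-2))=3
  k=2: (−1)^0·65.7267/(12)·0.8960^4·0.4440^2 = +0.696062
  k=3: (−1)^1·65.7267/(12)·0.8960^2·0.4440^4 = -0.170948
d^3_{-2,0}(0.9202) = +0.696062 -0.170948 = +0.525114
Attach z-rotation phases: D = e^{-i(-2)(1.0254)}·(+0.525114)·e^{-i(0)(4.6518)} = -0.242489+0.465773i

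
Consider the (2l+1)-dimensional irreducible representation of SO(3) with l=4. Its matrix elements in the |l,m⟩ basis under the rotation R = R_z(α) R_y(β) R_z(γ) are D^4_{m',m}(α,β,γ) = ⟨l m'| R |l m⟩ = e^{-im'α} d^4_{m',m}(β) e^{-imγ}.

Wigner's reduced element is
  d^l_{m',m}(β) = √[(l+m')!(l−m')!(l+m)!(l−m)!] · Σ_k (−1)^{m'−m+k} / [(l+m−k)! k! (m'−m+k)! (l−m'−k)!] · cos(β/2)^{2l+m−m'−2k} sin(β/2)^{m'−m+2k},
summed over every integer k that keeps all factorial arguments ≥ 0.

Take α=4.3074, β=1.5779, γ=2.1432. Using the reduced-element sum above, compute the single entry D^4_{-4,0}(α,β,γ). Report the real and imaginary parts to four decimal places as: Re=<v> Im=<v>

D^4_{-4,0}(4.3074,1.5779,2.1432) = e^{-i·-4·4.3074}·d^4_{-4,0}(1.5779)·e^{-i·0·2.1432}. Compute d first:
With c≡cos(β/2)=0.704591 and s≡sin(β/2)=0.709614, N=[1·40320·24·24]^{1/2}=4819.161753
k∈{4} keeps every argument non-negative
  k=4: (−1)^0·4819.1618/(576)·0.7046^4·0.7096^4 = +0.522860
d^4_{-4,0}(1.5779) = +0.522860
Phases: e^{-i·(-4)·4.3074}=-0.049140-0.998792i, e^{-i·(0)·2.1432}=+1.000000+0.000000i ⇒ D=-0.025693-0.522228i

Re=-0.0257 Im=-0.5222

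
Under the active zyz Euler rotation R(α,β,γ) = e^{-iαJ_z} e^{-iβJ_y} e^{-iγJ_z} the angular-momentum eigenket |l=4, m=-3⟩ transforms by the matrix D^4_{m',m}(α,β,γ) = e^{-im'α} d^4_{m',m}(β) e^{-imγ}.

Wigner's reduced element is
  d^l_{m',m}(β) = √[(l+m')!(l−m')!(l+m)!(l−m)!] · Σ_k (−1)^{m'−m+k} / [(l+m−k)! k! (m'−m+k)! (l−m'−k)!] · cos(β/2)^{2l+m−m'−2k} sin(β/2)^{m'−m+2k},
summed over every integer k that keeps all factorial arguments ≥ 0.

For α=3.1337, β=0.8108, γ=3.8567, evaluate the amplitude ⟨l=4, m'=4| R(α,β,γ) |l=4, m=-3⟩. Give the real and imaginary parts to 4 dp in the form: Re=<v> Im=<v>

Re=-0.0022 Im=0.0032

First d^4_{4,-3}(β=0.8108), then the phase factors e^{-i(4)α} and e^{-i(-3)γ}:
c=cos(0.8108/2)=0.918945, s=sin(0.8108/2)=0.394386; N=√[40320·1·1·5040]=14255.272709
The bounds max(0,m−m')=0 and min(l+m,l−m')=0 give 1 term
  k=0: (−1)^7·14255.2727/(5040)·0.9189^1·0.3944^7 = -0.003857
d^4_{4,-3}(0.8108) = -0.003857
Attach z-rotation phases: D = e^{-i(4)(3.1337)}·(-0.003857)·e^{-i(-3)(3.8567)} = -0.002197+0.003170i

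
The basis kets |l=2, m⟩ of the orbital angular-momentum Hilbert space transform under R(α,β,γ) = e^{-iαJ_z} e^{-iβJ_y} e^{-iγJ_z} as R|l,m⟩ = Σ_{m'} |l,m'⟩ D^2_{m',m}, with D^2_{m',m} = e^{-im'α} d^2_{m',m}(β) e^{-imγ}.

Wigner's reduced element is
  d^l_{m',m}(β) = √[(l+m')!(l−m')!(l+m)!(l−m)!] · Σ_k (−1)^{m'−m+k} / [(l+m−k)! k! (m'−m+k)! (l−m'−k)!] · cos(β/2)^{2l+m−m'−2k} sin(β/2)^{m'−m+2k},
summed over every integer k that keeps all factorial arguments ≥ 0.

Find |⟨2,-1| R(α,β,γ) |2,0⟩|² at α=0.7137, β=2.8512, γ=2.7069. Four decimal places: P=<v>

D^2_{-1,0}(0.7137,2.8512,2.7069) = e^{-i·-1·0.7137}·d^2_{-1,0}(2.8512)·e^{-i·0·2.7069}. Compute d first:
Half-angle: c=0.144687, s=0.989478. N=√(1·6·2·2)=4.898979
Admissible k: 1..2 (factorial args all ≥0)
  k=1: (−1)^0·4.8990/(2)·0.1447^3·0.9895^1 = +0.007341
  k=2: (−1)^1·4.8990/(2)·0.1447^1·0.9895^3 = -0.343338
d^2_{-1,0}(2.8512) = +0.007341 -0.343338 = -0.335997
|D^2_{-1,0}|² = |d^2_{-1,0}(β)|² = (-0.335997)² = 0.112894 (the z-rotation phases have unit modulus)

P=0.1129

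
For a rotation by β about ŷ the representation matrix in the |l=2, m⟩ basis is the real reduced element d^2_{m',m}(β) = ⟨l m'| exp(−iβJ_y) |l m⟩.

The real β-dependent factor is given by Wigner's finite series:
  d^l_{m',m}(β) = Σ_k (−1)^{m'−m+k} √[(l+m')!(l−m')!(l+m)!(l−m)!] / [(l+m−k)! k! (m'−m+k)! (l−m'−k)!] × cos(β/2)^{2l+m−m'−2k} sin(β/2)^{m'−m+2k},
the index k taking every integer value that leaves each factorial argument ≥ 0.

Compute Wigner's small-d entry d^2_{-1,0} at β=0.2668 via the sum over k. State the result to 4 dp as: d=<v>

d^2_{-1,0}(β=0.2668) via Wigner's sum:
Half-angle: c=0.991115, s=0.133005. N=√(1·6·2·2)=4.898979
The bounds max(0,m−m')=1 and min(l+m,l−m')=2 give 2 terms
  k=1: (−1)^0·4.8990/(2)·0.9911^3·0.1330^1 = +0.317187
  k=2: (−1)^1·4.8990/(2)·0.9911^1·0.1330^3 = -0.005712
d^2_{-1,0}(0.2668) = +0.317187 -0.005712 = +0.311475

d=0.3115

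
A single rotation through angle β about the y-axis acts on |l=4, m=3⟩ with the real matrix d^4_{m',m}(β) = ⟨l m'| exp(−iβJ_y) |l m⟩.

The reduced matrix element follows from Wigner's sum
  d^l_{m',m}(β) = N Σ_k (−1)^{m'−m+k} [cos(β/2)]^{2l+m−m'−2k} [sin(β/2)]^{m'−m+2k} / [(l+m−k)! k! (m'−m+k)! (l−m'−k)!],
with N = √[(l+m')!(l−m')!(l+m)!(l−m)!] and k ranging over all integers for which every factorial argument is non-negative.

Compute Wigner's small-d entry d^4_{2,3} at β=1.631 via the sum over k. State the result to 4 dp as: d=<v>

d^4_{2,3}(β=1.631) via Wigner's sum:
c=cos(1.631/2)=0.685504, s=sin(1.631/2)=0.728068; N=√[720·2·5040·1]=2693.993318
Admissible k: 1..2 (factorial args all ≥0)
  k=1: (−1)^0·2693.9933/(720)·0.6855^7·0.7281^1 = +0.193780
  k=2: (−1)^1·2693.9933/(240)·0.6855^5·0.7281^3 = -0.655773
d^4_{2,3}(1.631) = +0.193780 -0.655773 = -0.461993

d=-0.4620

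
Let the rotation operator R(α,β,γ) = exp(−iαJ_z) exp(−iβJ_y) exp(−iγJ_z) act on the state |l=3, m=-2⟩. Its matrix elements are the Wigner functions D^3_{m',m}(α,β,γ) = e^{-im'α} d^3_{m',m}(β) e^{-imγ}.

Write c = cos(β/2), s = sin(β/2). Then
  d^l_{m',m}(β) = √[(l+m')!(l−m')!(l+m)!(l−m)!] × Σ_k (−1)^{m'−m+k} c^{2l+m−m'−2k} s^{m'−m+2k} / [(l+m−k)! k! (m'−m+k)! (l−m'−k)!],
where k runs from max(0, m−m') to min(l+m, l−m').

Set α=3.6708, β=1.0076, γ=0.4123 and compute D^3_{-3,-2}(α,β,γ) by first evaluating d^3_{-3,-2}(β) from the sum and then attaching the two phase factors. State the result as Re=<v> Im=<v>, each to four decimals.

Re=0.4542 Im=-0.4059

D^3_{-3,-2}(3.6708,1.0076,0.4123) = e^{-i·-3·3.6708}·d^3_{-3,-2}(1.0076)·e^{-i·-2·0.4123}. Compute d first:
c=cos(1.0076/2)=0.875754, s=sin(1.0076/2)=0.482757; N=√[1·720·1·120]=293.938769
k: max(0,(-2)−(-3))=1 … min(3+(-2),3−(-3))=1
  k=1: (−1)^0·293.9388/(120)·0.8758^5·0.4828^1 = +0.609138
d^3_{-3,-2}(1.0076) = +0.609138
D = (+0.016825-0.999858i)·(+0.609138)·(+0.678851+0.734276i) = +0.454170-0.405930i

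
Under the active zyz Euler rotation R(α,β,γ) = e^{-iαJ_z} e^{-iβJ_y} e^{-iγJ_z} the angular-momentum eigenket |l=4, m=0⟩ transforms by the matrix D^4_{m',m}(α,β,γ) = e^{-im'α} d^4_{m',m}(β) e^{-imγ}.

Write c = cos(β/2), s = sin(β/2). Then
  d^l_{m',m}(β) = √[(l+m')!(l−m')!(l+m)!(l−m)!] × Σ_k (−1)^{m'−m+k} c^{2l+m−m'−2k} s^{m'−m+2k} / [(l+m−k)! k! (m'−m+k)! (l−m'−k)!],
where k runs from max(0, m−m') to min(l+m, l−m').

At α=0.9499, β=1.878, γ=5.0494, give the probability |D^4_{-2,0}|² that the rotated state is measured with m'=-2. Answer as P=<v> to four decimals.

P=0.0167

Split into d^4_{-2,0}(β=1.878) × two z-phases.
Half-angle: c=0.590595, s=0.806968. N=√(2·720·24·24)=910.735966
k: max(0,(0)−(-2))=2 … min(4+(0),4−(-2))=4
  k=2: (−1)^0·910.7360/(96)·0.5906^6·0.8070^2 = +0.262164
  k=3: (−1)^1·910.7360/(36)·0.5906^4·0.8070^4 = -1.305194
  k=4: (−1)^2·910.7360/(96)·0.5906^2·0.8070^6 = +0.913774
d^4_{-2,0}(1.878) = +0.262164 -1.305194 +0.913774 = -0.129255
|D^4_{-2,0}|² = |d^4_{-2,0}(β)|² = (-0.129255)² = 0.016707 (the z-rotation phases have unit modulus)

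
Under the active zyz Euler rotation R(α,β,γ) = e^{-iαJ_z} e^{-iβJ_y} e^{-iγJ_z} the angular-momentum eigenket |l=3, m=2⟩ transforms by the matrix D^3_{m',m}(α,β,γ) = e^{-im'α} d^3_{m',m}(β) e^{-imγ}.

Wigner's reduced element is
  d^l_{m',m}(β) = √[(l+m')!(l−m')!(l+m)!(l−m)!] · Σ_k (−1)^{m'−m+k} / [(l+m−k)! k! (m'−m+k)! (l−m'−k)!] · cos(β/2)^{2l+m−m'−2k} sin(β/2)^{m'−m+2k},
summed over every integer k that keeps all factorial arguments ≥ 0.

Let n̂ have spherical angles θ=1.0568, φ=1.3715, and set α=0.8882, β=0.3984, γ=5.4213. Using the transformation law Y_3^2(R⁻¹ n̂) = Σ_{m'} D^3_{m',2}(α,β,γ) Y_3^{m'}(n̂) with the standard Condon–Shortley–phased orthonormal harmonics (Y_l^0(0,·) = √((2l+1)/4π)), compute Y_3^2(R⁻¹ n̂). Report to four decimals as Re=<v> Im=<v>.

Re=-0.3322 Im=0.0317

Need the full column D^3_{m',2} for m'=−3..3 at α=0.8882, β=0.3984, γ=5.4213.
cos(β/2)=0.980225, sin(β/2)=0.197885
d^3_{-3,2}: single k=5 term ⇒ +0.000729;  D = -0.000232-0.000691i
d^3_{-2,2}: k∈[4..5] ⇒ +0.007367 -0.000060 = +0.007307;  D = -0.006842-0.002564i
d^3_{-1,2}: k∈[3..4] ⇒ +0.046158 -0.000941 = +0.045217;  D = -0.039023+0.022844i
d^3_{0,2}: k∈[2..3] ⇒ +0.198012 -0.008070 = +0.189942;  D = -0.028943+0.187724i
d^3_{1,2}: k∈[1..2] ⇒ +0.566295 -0.046158 = +0.520137;  D = +0.348884+0.385775i
d^3_{2,2}: k∈[0..1] ⇒ +0.887064 -0.180759 = +0.706305;  D = +0.705327-0.037155i
d^3_{3,2}: single k=0 term ⇒ -0.438650;  D = -0.258417+0.354450i
Y_3^{m'}(θ=1.0568,φ=1.3715) and Σ D·Y over m':
  (-0.0002-0.0007i)·(-0.1551+0.2277i)  (-0.0068-0.0026i)·(-0.3511-0.1479i)  (-0.0390+0.0228i)·(+0.0116-0.0576i)  (-0.0289+0.1877i)·(-0.3287+0.0000i)  (+0.3489+0.3858i)·(-0.0116-0.0576i)  (+0.7053-0.0372i)·(-0.3511+0.1479i)  (-0.2584+0.3544i)·(+0.1551+0.2277i)
Y_3^2(R⁻¹ n̂) = -0.332217+0.031686i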